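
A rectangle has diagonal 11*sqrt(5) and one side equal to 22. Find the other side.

The diagonal of a rectangle forms a right triangle with the two sides.
Rearranging the Pythagorean theorem: missing side = sqrt(d^2 - known^2).
= sqrt(605 - 484) = sqrt(121) = 11.

11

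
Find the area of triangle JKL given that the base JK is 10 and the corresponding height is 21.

A triangle's area is half the area of a rectangle with the same base and height.
Area = (1/2) * 10 * 21 = 105.

105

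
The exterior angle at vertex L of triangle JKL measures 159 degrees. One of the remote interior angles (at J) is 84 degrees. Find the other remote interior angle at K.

By the exterior angle theorem: exterior angle = sum of remote interior angles.
159 = 84 + angle K
angle K = 159 - 84 = 75 degrees

75 degrees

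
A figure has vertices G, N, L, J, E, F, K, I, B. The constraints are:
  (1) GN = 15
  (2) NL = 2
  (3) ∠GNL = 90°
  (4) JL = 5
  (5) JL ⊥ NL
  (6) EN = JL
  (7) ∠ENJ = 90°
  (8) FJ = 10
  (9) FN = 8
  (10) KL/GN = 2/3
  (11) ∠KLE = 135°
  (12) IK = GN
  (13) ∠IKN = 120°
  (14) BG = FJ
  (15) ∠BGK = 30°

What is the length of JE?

From the given relations: EN = JL = 5.
Step 1: By the law of cosines on triangle JLN: JN² = 5² + 2² − 2·5·2·cos(90°) = 29, so JN = √29.
Step 2: By the law of cosines on triangle JNE: JE² = √29² + 5² − 2·√29·5·cos(90°) = 54, so JE = 3·√6.

Therefore, the length of JE = 3·√6.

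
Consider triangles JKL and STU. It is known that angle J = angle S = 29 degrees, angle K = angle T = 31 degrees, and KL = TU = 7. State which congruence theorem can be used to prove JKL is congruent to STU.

Consider the given information: angle J = angle S = 29 degrees, angle K = angle T = 31 degrees, and KL = TU = 7
This is not SSS or SAS: SSS requires all three pairs of sides, but we don't have that. SAS requires two sides and the included angle between them.
The correct criterion is AAS. Two pairs of corresponding angles and a non-included side are equal (Angle-Angle-Side).

AAS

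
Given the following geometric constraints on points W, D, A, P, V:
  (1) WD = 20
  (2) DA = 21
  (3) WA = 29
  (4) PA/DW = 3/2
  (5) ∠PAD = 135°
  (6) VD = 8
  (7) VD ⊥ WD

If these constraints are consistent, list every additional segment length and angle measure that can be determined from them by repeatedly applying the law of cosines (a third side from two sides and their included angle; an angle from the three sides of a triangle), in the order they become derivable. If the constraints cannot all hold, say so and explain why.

The constraints are consistent. Derivable facts, in order:
After 1 step:
- DP ≈ 47.24
- WV = 4·√29
- ∠ADW = 90°
- ∠AWD = 46.4°
- ∠DAW = 43.6°
After 2 steps:
- ∠ADP = 26.68°
- ∠APD = 18.32°
- ∠DVW = 68.2°
- ∠DWV = 21.8°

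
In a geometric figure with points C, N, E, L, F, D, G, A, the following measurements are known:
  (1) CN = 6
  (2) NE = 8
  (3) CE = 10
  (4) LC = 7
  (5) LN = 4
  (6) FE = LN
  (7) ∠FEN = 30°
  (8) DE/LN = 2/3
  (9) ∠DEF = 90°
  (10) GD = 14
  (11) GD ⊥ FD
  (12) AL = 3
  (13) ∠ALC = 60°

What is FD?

From the given relations: FE = LN = 4; DE = 2/3·LN = 2/3·4 ≈ 2.67.
Step 1: By the law of cosines on triangle FED: FD² = 4² + 2.67² − 2·4·2.67·cos(90°) = 23.11, so FD = 4/3·√13.

Therefore, the length of FD = 4/3·√13.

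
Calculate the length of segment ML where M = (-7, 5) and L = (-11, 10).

d = sqrt((-4)^2 + (5)^2) = sqrt(41)

sqrt(41)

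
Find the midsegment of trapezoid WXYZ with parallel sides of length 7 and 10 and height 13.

The midsegment of a trapezoid = (base1 + base2) / 2
midsegment = (7 + 10) / 2
midsegment = 17 / 2
midsegment = 17/2

17/2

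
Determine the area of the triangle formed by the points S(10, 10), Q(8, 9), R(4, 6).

Shoelace: Area = (1/2)|10(9-6) + 8(6-10) + 4(10-9)| = (1/2)(2) = 1

1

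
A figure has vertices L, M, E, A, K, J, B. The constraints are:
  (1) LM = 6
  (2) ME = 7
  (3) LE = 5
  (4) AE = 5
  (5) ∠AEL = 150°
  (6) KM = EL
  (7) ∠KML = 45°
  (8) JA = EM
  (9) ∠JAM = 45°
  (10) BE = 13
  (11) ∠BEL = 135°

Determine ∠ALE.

Step 1: By the law of cosines on triangle LEA: LA² = 5² + 5² − 2·5·5·cos(150°) = 93.3, so LA ≈ 9.66.
Step 2: By the inverse law of cosines on triangle ALE: cos(∠ALE) = (9.66² + 5² − 5²) / (2·9.66·5) = 93.3/96.59 = 0.9659, so ∠ALE = 15°.

Therefore, the measure of angle ∠ALE = 15°.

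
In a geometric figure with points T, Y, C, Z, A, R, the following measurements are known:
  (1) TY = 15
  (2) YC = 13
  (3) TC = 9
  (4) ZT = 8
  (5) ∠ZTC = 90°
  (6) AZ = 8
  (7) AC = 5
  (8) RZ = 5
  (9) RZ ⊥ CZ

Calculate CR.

Step 1: By the law of cosines on triangle ZTC: ZC² = 8² + 9² − 2·8·9·cos(90°) = 145, so ZC = √145.
Step 2: By the law of cosines on triangle CZR: CR² = √145² + 5² − 2·√145·5·cos(90°) = 170, so CR = √170.

Therefore, the length of CR = √170.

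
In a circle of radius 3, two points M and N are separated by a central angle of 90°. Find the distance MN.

Chord length = 2r sin(θ/2)
= 2 × 3 × sin(90°/2)
= 2 × 3 × sin(45°)
= 3*sqrt(2)

3*sqrt(2)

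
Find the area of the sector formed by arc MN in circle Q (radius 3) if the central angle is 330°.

Sector area = πr² × θ/360
= π × 3² × 11/12
= π × 9 × 11/12
= 33*pi/4

33*pi/4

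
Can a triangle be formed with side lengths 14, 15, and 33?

Check the triangle inequality: 14 + 15 = 29 ≤ 33.
Since the sum of two sides does not exceed the third, no triangle can be formed.

No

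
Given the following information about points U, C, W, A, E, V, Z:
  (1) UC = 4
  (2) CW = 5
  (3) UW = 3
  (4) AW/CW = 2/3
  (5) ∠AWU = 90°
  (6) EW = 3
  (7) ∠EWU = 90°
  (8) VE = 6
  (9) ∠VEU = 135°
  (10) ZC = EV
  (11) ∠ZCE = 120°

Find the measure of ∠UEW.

Step 1: By the law of cosines on triangle EWU: EU² = 3² + 3² − 2·3·3·cos(90°) = 18, so EU = 3·√2.
Step 2: By the inverse law of cosines on triangle UEW: cos(∠UEW) = ((3·√2)² + 3² − 3²) / (2·3·√2·3) = 18/25.46 = 0.7071, so ∠UEW = 45°.

Therefore, the measure of angle ∠UEW = 45°.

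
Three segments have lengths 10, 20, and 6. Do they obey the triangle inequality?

Check the triangle inequality: 10 + 6 = 16 ≤ 20.
Since the sum of two sides does not exceed the third, no triangle can be formed.

No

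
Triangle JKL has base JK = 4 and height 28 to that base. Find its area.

A triangle's area is half the area of a rectangle with the same base and height.
Area = (1/2) * 4 * 28 = 56.

56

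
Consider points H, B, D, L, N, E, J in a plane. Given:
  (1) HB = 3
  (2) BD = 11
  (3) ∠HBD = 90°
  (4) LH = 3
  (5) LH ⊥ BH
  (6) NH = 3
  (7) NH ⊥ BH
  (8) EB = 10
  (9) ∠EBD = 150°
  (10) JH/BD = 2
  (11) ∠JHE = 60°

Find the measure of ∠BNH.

Step 1: By the law of cosines on triangle NHB: NB² = 3² + 3² − 2·3·3·cos(90°) = 18, so NB = 3·√2.
Step 2: By the inverse law of cosines on triangle BNH: cos(∠BNH) = ((3·√2)² + 3² − 3²) / (2·3·√2·3) = 18/25.46 = 0.7071, so ∠BNH = 45°.

Therefore, the measure of angle ∠BNH = 45°.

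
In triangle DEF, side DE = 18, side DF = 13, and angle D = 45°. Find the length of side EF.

Law of cosines: EF^2 = 18^2 + 13^2 - 2(18)(13)cos(45°) = 493 - 234*sqrt(2), so EF = sqrt(493 - 234*sqrt(2)).

sqrt(493 - 234*sqrt(2))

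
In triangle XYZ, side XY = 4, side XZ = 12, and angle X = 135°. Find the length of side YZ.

Law of cosines: YZ^2 = 4^2 + 12^2 - 2(4)(12)cos(135°) = 48*sqrt(2) + 160, so YZ = 4*sqrt(3*sqrt(2) + 10).

4*sqrt(3*sqrt(2) + 10)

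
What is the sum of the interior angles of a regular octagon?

The sum of interior angles of an n-sided polygon is (n - 2) * 180.
For n = 8: (8 - 2) * 180 = 6 * 180 = 1080 degrees.

1080 degrees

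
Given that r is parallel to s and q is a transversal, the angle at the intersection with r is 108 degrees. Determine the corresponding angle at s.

Corresponding angles are equal: 108 degrees.

108 degrees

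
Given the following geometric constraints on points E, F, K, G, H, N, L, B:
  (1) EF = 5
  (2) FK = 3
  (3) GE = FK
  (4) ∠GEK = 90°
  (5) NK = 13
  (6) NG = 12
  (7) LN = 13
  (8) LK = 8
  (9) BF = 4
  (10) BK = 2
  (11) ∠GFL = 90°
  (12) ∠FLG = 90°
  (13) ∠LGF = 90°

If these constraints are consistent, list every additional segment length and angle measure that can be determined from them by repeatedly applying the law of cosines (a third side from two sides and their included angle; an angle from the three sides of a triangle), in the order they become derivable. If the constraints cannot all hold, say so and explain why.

These constraints are not satisfiable: (11), (12) and (13) are the three interior angles of triangle GFL, which must sum to 180°, but 90° + 90° + 90° = 270°. No planar figure meets all of them, so nothing further can be derived.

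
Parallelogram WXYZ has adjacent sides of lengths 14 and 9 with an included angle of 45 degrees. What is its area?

The area of a parallelogram equals the product of two adjacent sides times the sine of the included angle.
This is because the height equals 9 * sin(45°) = 9*sqrt(2)/2.
Area = 14 * 9*sqrt(2)/2 = 63*sqrt(2)

63*sqrt(2)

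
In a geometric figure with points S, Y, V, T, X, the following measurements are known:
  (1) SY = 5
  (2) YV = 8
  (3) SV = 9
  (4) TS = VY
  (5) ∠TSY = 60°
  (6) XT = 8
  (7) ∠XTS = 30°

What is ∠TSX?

From the given relations: TS = VY = 8.
Step 1: By the law of cosines on triangle STX: SX² = 8² + 8² − 2·8·8·cos(30°) = 17.15, so SX ≈ 4.14.
Step 2: By the inverse law of cosines on triangle TSX: cos(∠TSX) = (8² + 4.14² − 8²) / (2·8·4.14) = 17.15/66.26 = 0.2588, so ∠TSX = 75°.

Therefore, the measure of angle ∠TSX = 75°.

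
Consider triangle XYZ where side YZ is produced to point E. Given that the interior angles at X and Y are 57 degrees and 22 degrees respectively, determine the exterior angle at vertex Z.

By the exterior angle theorem, an exterior angle of a triangle equals the sum of the two remote interior angles.
Exterior angle = angle X + angle Y
Exterior angle = 57 + 22 = 79 degrees

79 degrees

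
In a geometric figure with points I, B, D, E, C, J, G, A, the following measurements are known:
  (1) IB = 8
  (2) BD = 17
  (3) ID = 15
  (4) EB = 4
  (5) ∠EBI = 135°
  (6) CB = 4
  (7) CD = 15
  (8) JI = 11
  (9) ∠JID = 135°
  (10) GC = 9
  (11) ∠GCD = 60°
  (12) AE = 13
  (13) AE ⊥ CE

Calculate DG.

Step 1: By the law of cosines on triangle DCG: DG² = 15² + 9² − 2·15·9·cos(60°) = 171, so DG = 3·√19.

Therefore, the length of DG = 3·√19.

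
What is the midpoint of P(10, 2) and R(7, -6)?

The midpoint is the average of the coordinates:
x: (10 + 7)/2 = 17/2
y: (2 + -6)/2 = -2
Midpoint = (17/2, -2)

(17/2, -2)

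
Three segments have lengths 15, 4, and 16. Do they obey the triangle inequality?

Yes.
The triangle inequality requires that the sum of any two sides exceeds the third.
Here 4 + 15 = 19 > 16, so the condition is met.

Yes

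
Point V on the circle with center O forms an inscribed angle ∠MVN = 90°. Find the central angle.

By the inscribed angle theorem, the central angle is twice the inscribed angle.
Central angle = 2 × 90° = 180°

180°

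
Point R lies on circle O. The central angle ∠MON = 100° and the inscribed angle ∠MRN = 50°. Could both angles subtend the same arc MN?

By the inscribed angle theorem, if both angles subtend the same arc, the inscribed angle must be half the central angle.
Half of 100° = 50°, which equals the given inscribed angle of 50°.
Therefore, yes, they correspond to the same arc.

Yes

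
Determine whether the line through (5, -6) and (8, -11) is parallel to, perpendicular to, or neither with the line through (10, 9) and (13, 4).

Slope of line 1: m1 = (-11 - -6)/(8 - 5) = -5/3 = -5/3
Slope of line 2: m2 = (4 - 9)/(13 - 10) = -5/3 = -5/3
Two lines are parallel if and only if they have equal slopes (or both are vertical).
Here m1 = m2 = -5/3, confirming the lines are parallel.

Parallel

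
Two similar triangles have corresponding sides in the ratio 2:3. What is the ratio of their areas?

Area scales with the square of linear dimensions. If every length is multiplied by 2/3, then the area is multiplied by (2/3)^2 = 4/9.
The area ratio is 4:9.

4:9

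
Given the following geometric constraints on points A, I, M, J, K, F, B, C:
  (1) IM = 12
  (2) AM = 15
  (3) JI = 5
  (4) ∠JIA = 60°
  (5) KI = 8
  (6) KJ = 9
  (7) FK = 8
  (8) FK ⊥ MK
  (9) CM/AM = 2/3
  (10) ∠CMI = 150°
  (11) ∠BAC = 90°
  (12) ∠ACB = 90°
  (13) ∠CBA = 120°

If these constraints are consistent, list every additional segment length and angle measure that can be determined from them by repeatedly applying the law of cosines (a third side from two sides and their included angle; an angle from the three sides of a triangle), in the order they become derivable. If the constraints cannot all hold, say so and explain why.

These constraints are not satisfiable: (11), (12) and (13) are the three interior angles of triangle BAC, which must sum to 180°, but 90° + 90° + 120° = 300°. No planar figure meets all of them, so nothing further can be derived.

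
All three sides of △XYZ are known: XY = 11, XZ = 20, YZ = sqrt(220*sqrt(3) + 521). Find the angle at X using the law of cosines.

By the inverse law of cosines: cos(X) = (XY² + XZ² - YZ²) / (2 × XY × XZ)
cos(X) = (11² + 20² - (sqrt(220*sqrt(3) + 521))²) / (2 × 11 × 20)
cos(X) = (121 + 400 - (220*sqrt(3) + 521)) / 440
cos(X) = -sqrt(3)/2
X = arccos(-sqrt(3)/2) = 150°

150°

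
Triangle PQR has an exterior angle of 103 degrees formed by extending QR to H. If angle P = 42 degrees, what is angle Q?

The exterior angle theorem states that an exterior angle equals the sum of the two non-adjacent interior angles.
So 103 = 42 + angle Q, which gives angle Q = 103 - 42 = 61 degrees.

61 degrees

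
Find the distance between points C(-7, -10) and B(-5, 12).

The horizontal distance is |-5 - -7| = 2 and the vertical distance is |12 - -10| = 22.
By the Pythagorean theorem, d = sqrt(2^2 + 22^2) = sqrt(488) = 2*sqrt(122).

2*sqrt(122)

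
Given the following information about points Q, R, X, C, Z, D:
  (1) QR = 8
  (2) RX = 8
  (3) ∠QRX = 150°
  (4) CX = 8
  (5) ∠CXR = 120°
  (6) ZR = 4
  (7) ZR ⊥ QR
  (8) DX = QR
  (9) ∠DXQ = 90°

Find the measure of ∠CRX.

Step 1: By the law of cosines on triangle RXC: RC² = 8² + 8² − 2·8·8·cos(120°) = 192, so RC = 8·√3.
Step 2: By the inverse law of cosines on triangle CRX: cos(∠CRX) = ((8·√3)² + 8² − 8²) / (2·8·√3·8) = 192/221.7 = 0.866, so ∠CRX = 30°.

Therefore, the measure of angle ∠CRX = 30°.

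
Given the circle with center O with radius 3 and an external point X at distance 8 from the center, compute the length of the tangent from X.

The tangent, radius, and line from the external point to the center form a right triangle.
The right angle is where the tangent meets the radius.
By the Pythagorean theorem: tangent² + 3² = 8²
tangent² = 64 - 9 = 55
tangent = sqrt(55)

sqrt(55)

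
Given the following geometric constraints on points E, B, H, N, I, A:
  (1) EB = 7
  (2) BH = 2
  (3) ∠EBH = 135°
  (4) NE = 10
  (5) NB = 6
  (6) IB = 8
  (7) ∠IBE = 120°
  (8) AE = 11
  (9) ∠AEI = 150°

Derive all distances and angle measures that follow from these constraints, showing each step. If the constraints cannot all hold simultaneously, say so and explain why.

The constraints are consistent.

Step 1: From EB = 7, BH = 2, and ∠EBH = 135°, by the law of cosines:
  EH² = EB² + BH² - 2·EB·BH·cos(135°) = 49 + 4 + 19.8 = 72.8
  EH ≈ 8.53

Step 2: From EB = 7, BI = 8, and ∠EBI = 120°, by the law of cosines:
  EI² = EB² + BI² - 2·EB·BI·cos(120°) = 49 + 64 + 56 = 169
  EI = 13

Step 3: From EB = 7, EN = 10, BN = 6, by the inverse law of cosines:
  cos(∠BEN) = (EB² + EN² - BN²) / (2·EB·EN)
  ∠BEN = 36.18°

Step 4: From BE = 7, BN = 6, EN = 10, by the inverse law of cosines:
  cos(∠EBN) = (BE² + BN² - EN²) / (2·BE·BN)
  ∠EBN = 100.29°

Step 5: From NB = 6, NE = 10, BE = 7, by the inverse law of cosines:
  cos(∠BNE) = (NB² + NE² - BE²) / (2·NB·NE)
  ∠BNE = 43.53°

Step 6: From IE = 13, EA = 11, and ∠IEA = 150°, by the law of cosines:
  IA² = IE² + EA² - 2·IE·EA·cos(150°) = 169 + 121 + 247.7 = 537.7
  IA ≈ 23.19

Step 7: From EB = 7, EH = 8.53, BH = 2, by the inverse law of cosines:
  cos(∠BEH) = (EB² + EH² - BH²) / (2·EB·EH)
  ∠BEH = 9.54°

Step 8: From EB = 7, EI = 13, BI = 8, by the inverse law of cosines:
  cos(∠BEI) = (EB² + EI² - BI²) / (2·EB·EI)
  ∠BEI = 32.2°

Step 9: From HB = 2, HE = 8.53, BE = 7, by the inverse law of cosines:
  cos(∠BHE) = (HB² + HE² - BE²) / (2·HB·HE)
  ∠BHE = 35.46°

Step 10: From IB = 8, IE = 13, BE = 7, by the inverse law of cosines:
  cos(∠BIE) = (IB² + IE² - BE²) / (2·IB·IE)
  ∠BIE = 27.8°

Step 11: From IA = 23.19, IE = 13, AE = 11, by the inverse law of cosines:
  cos(∠AIE) = (IA² + IE² - AE²) / (2·IA·IE)
  ∠AIE = 13.72°

Step 12: From AE = 11, AI = 23.19, EI = 13, by the inverse law of cosines:
  cos(∠EAI) = (AE² + AI² - EI²) / (2·AE·AI)
  ∠EAI = 16.28°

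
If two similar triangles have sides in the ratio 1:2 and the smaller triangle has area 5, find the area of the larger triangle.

The ratio of areas of similar triangles = (side ratio)^2.
Side ratio = 1:2, so area ratio = 1:4.
Area of the larger triangle / Area of the smaller triangle = 4/1
Area of the larger triangle = 5 * 4/1 = 20

20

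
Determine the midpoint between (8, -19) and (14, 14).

The midpoint is the average of the coordinates:
x: (8 + 14)/2 = 11
y: (-19 + 14)/2 = -5/2
Midpoint = (11, -5/2)

(11, -5/2)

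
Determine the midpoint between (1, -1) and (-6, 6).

The midpoint is the point halfway along the segment.
Move half the horizontal distance: 1 + (-6 - 1)/2 = 1 + -7/2 = -5/2
Move half the vertical distance: -1 + (6 - -1)/2 = -1 + 7/2 = 5/2
Midpoint = (-5/2, 5/2)

(-5/2, 5/2)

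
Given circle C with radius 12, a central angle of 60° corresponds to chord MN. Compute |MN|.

Drop a perpendicular from the center to the chord, bisecting both the chord and the central angle.
Each half-chord = r sin(θ/2) = 12 sin(30°).
The full chord = 2 × 12 × sin(30°) = 12.

12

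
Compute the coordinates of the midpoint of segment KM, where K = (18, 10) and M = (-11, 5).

The midpoint is the point halfway along the segment.
Move half the horizontal distance: 18 + (-11 - 18)/2 = 18 + -29/2 = 7/2
Move half the vertical distance: 10 + (5 - 10)/2 = 10 + -5/2 = 15/2
Midpoint = (7/2, 15/2)

(7/2, 15/2)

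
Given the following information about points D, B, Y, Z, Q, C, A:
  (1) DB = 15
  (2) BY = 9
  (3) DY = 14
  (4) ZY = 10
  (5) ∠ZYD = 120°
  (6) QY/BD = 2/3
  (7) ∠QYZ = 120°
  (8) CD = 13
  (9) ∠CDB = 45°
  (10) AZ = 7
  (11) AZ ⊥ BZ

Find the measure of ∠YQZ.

From the given relations: QY = 2/3·BD = 2/3·15 = 10.
Step 1: By the law of cosines on triangle QYZ: QZ² = 10² + 10² − 2·10·10·cos(120°) = 300, so QZ = 10·√3.
Step 2: By the inverse law of cosines on triangle YQZ: cos(∠YQZ) = (10² + (10·√3)² − 10²) / (2·10·10·√3) = 300/346.41 = 0.866, so ∠YQZ = 30°.

Therefore, the measure of angle ∠YQZ = 30°.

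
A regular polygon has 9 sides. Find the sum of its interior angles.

The sum of interior angles of an n-sided polygon is (n - 2) * 180.
For n = 9: (9 - 2) * 180 = 7 * 180 = 1260 degrees.

1260 degrees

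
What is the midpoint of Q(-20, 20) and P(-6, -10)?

The midpoint is the average of the coordinates:
x: (-20 + -6)/2 = -13
y: (20 + -10)/2 = 5
Midpoint = (-13, 5)

(-13, 5)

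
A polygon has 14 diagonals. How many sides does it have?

Using d = n(n - 3)/2, we solve 14 = n(n - 3)/2.
So n(n - 3) = 28.
Testing n = 7: 7 * 4 = 28 = 28. Correct.
The polygon has 7 sides.

7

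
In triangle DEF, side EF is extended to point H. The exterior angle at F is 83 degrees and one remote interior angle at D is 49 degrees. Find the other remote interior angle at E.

By the exterior angle theorem: exterior angle = sum of remote interior angles.
83 = 49 + angle E
angle E = 83 - 49 = 34 degrees

34 degrees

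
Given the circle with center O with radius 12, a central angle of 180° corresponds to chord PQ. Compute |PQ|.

Drop a perpendicular from the center to the chord, bisecting both the chord and the central angle.
Each half-chord = r sin(θ/2) = 12 sin(90°).
The full chord = 2 × 12 × sin(90°) = 24.

24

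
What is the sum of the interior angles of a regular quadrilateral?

The sum of interior angles of an n-sided polygon is (n - 2) * 180.
For n = 4: (4 - 2) * 180 = 2 * 180 = 360 degrees.

360 degrees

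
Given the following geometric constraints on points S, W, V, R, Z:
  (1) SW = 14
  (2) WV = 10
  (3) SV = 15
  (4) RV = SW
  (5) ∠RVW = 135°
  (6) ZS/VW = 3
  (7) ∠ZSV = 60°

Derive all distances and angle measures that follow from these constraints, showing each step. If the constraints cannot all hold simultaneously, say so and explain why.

The constraints are consistent.

From the given relations:
  RV = SW = 14
  ZS = 3·VW = 3·10 = 30

Step 1: From WV = 10, VR = 14, and ∠WVR = 135°, by the law of cosines:
  WR² = WV² + VR² - 2·WV·VR·cos(135°) = 100 + 196 + 198 = 494
  WR ≈ 22.23

Step 2: From VS = 15, SZ = 30, and ∠VSZ = 60°, by the law of cosines:
  VZ² = VS² + SZ² - 2·VS·SZ·cos(60°) = 225 + 900 - 450 = 675
  VZ = 15·√3

Step 3: From SV = 15, SW = 14, VW = 10, by the inverse law of cosines:
  cos(∠VSW) = (SV² + SW² - VW²) / (2·SV·SW)
  ∠VSW = 40.16°

Step 4: From WS = 14, WV = 10, SV = 15, by the inverse law of cosines:
  cos(∠SWV) = (WS² + WV² - SV²) / (2·WS·WV)
  ∠SWV = 75.31°

Step 5: From VS = 15, VW = 10, SW = 14, by the inverse law of cosines:
  cos(∠SVW) = (VS² + VW² - SW²) / (2·VS·VW)
  ∠SVW = 64.53°

Step 6: From WR = 22.23, WV = 10, RV = 14, by the inverse law of cosines:
  cos(∠RWV) = (WR² + WV² - RV²) / (2·WR·WV)
  ∠RWV = 26.45°

Step 7: From VS = 15, VZ = 15·√3, SZ = 30, by the inverse law of cosines:
  cos(∠SVZ) = (VS² + VZ² - SZ²) / (2·VS·VZ)
  ∠SVZ = 90°

Step 8: From RV = 14, RW = 22.23, VW = 10, by the inverse law of cosines:
  cos(∠VRW) = (RV² + RW² - VW²) / (2·RV·RW)
  ∠VRW = 18.55°

Step 9: From ZS = 30, ZV = 15·√3, SV = 15, by the inverse law of cosines:
  cos(∠SZV) = (ZS² + ZV² - SV²) / (2·ZS·ZV)
  ∠SZV = 30°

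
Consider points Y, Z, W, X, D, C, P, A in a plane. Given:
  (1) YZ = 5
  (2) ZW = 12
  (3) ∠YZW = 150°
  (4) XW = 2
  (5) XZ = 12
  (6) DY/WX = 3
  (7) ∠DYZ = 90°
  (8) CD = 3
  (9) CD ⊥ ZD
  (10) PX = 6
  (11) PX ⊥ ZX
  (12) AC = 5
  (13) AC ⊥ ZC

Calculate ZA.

From the given relations: DY = 3·WX = 3·2 = 6.
Step 1: By the law of cosines on triangle ZYD: ZD² = 5² + 6² − 2·5·6·cos(90°) = 61, so ZD = √61.
Step 2: By the law of cosines on triangle ZDC: ZC² = √61² + 3² − 2·√61·3·cos(90°) = 70, so ZC = √70.
Step 3: By the law of cosines on triangle ZCA: ZA² = √70² + 5² − 2·√70·5·cos(90°) = 95, so ZA = √95.

Therefore, the length of ZA = √95.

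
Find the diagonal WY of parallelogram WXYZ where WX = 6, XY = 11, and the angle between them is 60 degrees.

The diagonal of a parallelogram can be found by treating two adjacent sides and the diagonal as a triangle.
Applying the law of cosines with sides 6, 11 and included angle 60°:
d^2 = 36 + 121 - 132*cos(60°) = 91
d = sqrt(91)

sqrt(91)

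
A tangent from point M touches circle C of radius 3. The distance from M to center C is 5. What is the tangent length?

The tangent, radius, and line from the external point to the center form a right triangle.
The right angle is where the tangent meets the radius.
By the Pythagorean theorem: tangent² + 3² = 5²
tangent² = 25 - 9 = 16
tangent = 4

4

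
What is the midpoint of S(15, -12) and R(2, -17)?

The midpoint is the point halfway along the segment.
Move half the horizontal distance: 15 + (2 - 15)/2 = 15 + -13/2 = 17/2
Move half the vertical distance: -12 + (-17 - -12)/2 = -12 + -5/2 = -29/2
Midpoint = (17/2, -29/2)

(17/2, -29/2)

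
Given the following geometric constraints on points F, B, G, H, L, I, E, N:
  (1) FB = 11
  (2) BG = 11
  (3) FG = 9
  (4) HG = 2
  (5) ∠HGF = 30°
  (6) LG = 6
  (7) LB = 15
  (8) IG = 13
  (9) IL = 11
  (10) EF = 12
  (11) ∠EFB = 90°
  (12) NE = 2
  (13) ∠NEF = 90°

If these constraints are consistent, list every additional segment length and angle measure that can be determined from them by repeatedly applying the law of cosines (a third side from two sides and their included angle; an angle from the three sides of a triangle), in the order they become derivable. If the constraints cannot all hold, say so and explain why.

The constraints are consistent. Derivable facts, in order:
After 1 step:
- BE ≈ 16.28
- FH ≈ 7.34
- FN = 2·√37
- ∠BFG = 65.85°
- ∠BGF = 65.85°
- ∠BGL = 121.01°
- ∠BLG = 38.94°
- ∠FBG = 48.3°
- ∠GBL = 20.05°
- ∠GIL = 27.36°
- ∠GLI = 95.22°
- ∠IGL = 57.42°
After 2 steps:
- ∠BEF = 42.51°
- ∠EBF = 47.49°
- ∠EFN = 9.46°
- ∠ENF = 80.54°
- ∠FHG = 142.17°
- ∠GFH = 7.83°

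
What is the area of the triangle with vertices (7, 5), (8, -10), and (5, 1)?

The Shoelace formula computes the area from vertex coordinates by summing cross products.
For vertices (7,5), (8,-10), (5,1):
Signed sum = 7*-10 - 8*5 + 8*1 - 5*-10 + 5*5 - 7*1
= -110 + 58 + 18 = -34
Area = (1/2)|-34| = 17.

17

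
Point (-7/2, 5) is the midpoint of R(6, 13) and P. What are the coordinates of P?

Using the midpoint formula: M = ((x1 + x2)/2, (y1 + y2)/2)
We know M = (-7/2, 5) and R = (6, 13)
For x: -7/2 = (6 + x2)/2, so x2 = 2*-7/2 - 6 = -13
For y: 5 = (13 + y2)/2, so y2 = 2*5 - 13 = -3
P = (-13, -3)

(-13, -3)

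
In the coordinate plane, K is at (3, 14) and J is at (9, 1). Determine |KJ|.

d = sqrt((9 - 3)^2 + (1 - 14)^2)
d = sqrt(6^2 + -13^2)
d = sqrt(36 + 169)
d = sqrt(205)

sqrt(205)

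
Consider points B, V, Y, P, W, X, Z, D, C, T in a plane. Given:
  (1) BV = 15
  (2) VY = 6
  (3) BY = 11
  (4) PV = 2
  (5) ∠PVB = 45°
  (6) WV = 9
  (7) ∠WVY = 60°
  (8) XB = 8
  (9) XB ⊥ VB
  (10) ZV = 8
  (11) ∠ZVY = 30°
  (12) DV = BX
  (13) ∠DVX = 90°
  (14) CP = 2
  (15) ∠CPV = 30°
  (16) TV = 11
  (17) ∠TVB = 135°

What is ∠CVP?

Step 1: By the law of cosines on triangle VPC: VC² = 2² + 2² − 2·2·2·cos(30°) = 1.07, so VC ≈ 1.04.
Step 2: By the inverse law of cosines on triangle CVP: cos(∠CVP) = (1.04² + 2² − 2²) / (2·1.04·2) = 1.07/4.14 = 0.2588, so ∠CVP = 75°.

Therefore, the measure of angle ∠CVP = 75°.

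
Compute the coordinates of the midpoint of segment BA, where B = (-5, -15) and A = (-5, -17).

The midpoint is the point halfway along the segment.
Move half the horizontal distance: -5 + (-5 - -5)/2 = -5 + 0/2 = -5
Move half the vertical distance: -15 + (-17 - -15)/2 = -15 + -2/2 = -16
Midpoint = (-5, -16)

(-5, -16)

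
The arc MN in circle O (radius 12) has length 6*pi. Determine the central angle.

θ = 360 × 6*pi / (2π × 12) = 90° (rearranging arc length formula).

90°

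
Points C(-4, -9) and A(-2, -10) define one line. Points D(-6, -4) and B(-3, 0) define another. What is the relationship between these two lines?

Slope of line 1: m1 = (-10 - -9)/(-2 - -4) = -1/2 = -1/2
Slope of line 2: m2 = (0 - -4)/(-3 - -6) = 4/3 = 4/3
For parallel lines we need equal slopes: -1/2 != 4/3.
For perpendicular lines we need m1*m2 = -1: (-1/2)(4/3) = -2/3 != -1.
Since neither condition holds, the lines are neither parallel nor perpendicular.

Neither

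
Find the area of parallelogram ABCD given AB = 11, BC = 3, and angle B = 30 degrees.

The area of a parallelogram equals the product of two adjacent sides times the sine of the included angle.
This is because the height equals 3 * sin(30°) = 3/2.
Area = 11 * 3/2 = 33/2

33/2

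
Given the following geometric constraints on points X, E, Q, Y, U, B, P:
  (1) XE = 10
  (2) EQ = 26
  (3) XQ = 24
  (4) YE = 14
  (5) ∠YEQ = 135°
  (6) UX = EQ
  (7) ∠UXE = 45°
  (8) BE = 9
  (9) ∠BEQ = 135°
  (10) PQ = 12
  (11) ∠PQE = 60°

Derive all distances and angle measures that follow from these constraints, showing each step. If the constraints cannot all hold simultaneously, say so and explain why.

The constraints are consistent.

From the given relations:
  UX = EQ = 26

Step 1: From EX = 10, XU = 26, and ∠EXU = 45°, by the law of cosines:
  EU² = EX² + XU² - 2·EX·XU·cos(45°) = 100 + 676 - 367.7 = 408.3
  EU ≈ 20.21

Step 2: From EQ = 26, QP = 12, and ∠EQP = 60°, by the law of cosines:
  EP² = EQ² + QP² - 2·EQ·QP·cos(60°) = 676 + 144 - 312 = 508
  EP = 2·√127

Step 3: From QE = 26, EY = 14, and ∠QEY = 135°, by the law of cosines:
  QY² = QE² + EY² - 2·QE·EY·cos(135°) = 676 + 196 + 514.8 = 1387
  QY ≈ 37.24

Step 4: From QE = 26, EB = 9, and ∠QEB = 135°, by the law of cosines:
  QB² = QE² + EB² - 2·QE·EB·cos(135°) = 676 + 81 + 330.9 = 1088
  QB ≈ 32.98

Step 5: From XE = 10, XQ = 24, EQ = 26, by the inverse law of cosines:
  cos(∠EXQ) = (XE² + XQ² - EQ²) / (2·XE·XQ)
  ∠EXQ = 90°

Step 6: From EQ = 26, EX = 10, QX = 24, by the inverse law of cosines:
  cos(∠QEX) = (EQ² + EX² - QX²) / (2·EQ·EX)
  ∠QEX = 67.38°

Step 7: From QE = 26, QX = 24, EX = 10, by the inverse law of cosines:
  cos(∠EQX) = (QE² + QX² - EX²) / (2·QE·QX)
  ∠EQX = 22.62°

Step 8: From EP = 2·√127, EQ = 26, PQ = 12, by the inverse law of cosines:
  cos(∠PEQ) = (EP² + EQ² - PQ²) / (2·EP·EQ)
  ∠PEQ = 27.46°

Step 9: From EU = 20.21, EX = 10, UX = 26, by the inverse law of cosines:
  cos(∠UEX) = (EU² + EX² - UX²) / (2·EU·EX)
  ∠UEX = 114.52°

Step 10: From QB = 32.98, QE = 26, BE = 9, by the inverse law of cosines:
  cos(∠BQE) = (QB² + QE² - BE²) / (2·QB·QE)
  ∠BQE = 11.12°

Step 11: From QE = 26, QY = 37.24, EY = 14, by the inverse law of cosines:
  cos(∠EQY) = (QE² + QY² - EY²) / (2·QE·QY)
  ∠EQY = 15.42°

Step 12: From YE = 14, YQ = 37.24, EQ = 26, by the inverse law of cosines:
  cos(∠EYQ) = (YE² + YQ² - EQ²) / (2·YE·YQ)
  ∠EYQ = 29.58°

Step 13: From UE = 20.21, UX = 26, EX = 10, by the inverse law of cosines:
  cos(∠EUX) = (UE² + UX² - EX²) / (2·UE·UX)
  ∠EUX = 20.48°

Step 14: From BE = 9, BQ = 32.98, EQ = 26, by the inverse law of cosines:
  cos(∠EBQ) = (BE² + BQ² - EQ²) / (2·BE·BQ)
  ∠EBQ = 33.88°

Step 15: From PE = 2·√127, PQ = 12, EQ = 26, by the inverse law of cosines:
  cos(∠EPQ) = (PE² + PQ² - EQ²) / (2·PE·PQ)
  ∠EPQ = 92.54°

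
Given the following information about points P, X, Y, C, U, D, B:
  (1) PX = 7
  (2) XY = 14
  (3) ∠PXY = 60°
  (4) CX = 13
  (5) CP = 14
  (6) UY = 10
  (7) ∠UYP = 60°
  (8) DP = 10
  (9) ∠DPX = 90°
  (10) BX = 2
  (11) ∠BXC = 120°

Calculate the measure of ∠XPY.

Step 1: By the law of cosines on triangle PXY: PY² = 7² + 14² − 2·7·14·cos(60°) = 147, so PY = 7·√3.
Step 2: By the inverse law of cosines on triangle XPY: cos(∠XPY) = (7² + (7·√3)² − 14²) / (2·7·7·√3) = 0/169.74 = 0, so ∠XPY = 90°.

Therefore, the measure of angle ∠XPY = 90°.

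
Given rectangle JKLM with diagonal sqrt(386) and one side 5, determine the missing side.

The diagonal of a rectangle forms a right triangle with the two sides.
Rearranging the Pythagorean theorem: missing side = sqrt(d^2 - known^2).
= sqrt(386 - 25) = sqrt(361) = 19.

19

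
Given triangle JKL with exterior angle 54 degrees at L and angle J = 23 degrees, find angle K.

angle K = 54 - 23 = 31 degrees (exterior angle theorem).

31 degrees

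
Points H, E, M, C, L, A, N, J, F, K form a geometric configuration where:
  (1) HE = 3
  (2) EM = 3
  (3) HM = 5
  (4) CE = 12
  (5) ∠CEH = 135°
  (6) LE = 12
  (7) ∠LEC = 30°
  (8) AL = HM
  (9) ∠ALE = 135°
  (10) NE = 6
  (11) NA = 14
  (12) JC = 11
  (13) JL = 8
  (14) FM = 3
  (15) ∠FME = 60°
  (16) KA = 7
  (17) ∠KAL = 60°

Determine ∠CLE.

Step 1: By the law of cosines on triangle LEC: LC² = 12² + 12² − 2·12·12·cos(30°) = 38.58, so LC ≈ 6.21.
Step 2: By the inverse law of cosines on triangle CLE: cos(∠CLE) = (6.21² + 12² − 12²) / (2·6.21·12) = 38.58/149.08 = 0.2588, so ∠CLE = 75°.

Therefore, the measure of angle ∠CLE = 75°.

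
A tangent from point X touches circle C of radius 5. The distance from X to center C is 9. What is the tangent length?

tangent = √(d² - r²) = √(9² - 5²) = √(81 - 25) = √56 = 2*sqrt(14)

2*sqrt(14)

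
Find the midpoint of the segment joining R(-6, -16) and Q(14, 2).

M = ((x₁ + x₂)/2, (y₁ + y₂)/2)
= ((-6 + 14)/2, (-16 + 2)/2)
= (8/2, -14/2) = (4, -7)

(4, -7)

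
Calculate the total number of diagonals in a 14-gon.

The number of diagonals in an n-gon is n(n - 3)/2.
For n = 14: 14(14 - 3)/2 = 14 × 11 / 2 = 77.

77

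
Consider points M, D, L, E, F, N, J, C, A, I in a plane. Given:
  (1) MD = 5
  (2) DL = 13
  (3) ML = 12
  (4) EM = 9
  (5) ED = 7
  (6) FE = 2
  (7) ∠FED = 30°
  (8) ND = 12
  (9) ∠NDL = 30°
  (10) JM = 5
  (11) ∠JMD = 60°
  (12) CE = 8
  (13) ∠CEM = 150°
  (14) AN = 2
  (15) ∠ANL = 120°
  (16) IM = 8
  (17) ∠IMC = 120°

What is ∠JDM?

Step 1: By the law of cosines on triangle DMJ: DJ² = 5² + 5² − 2·5·5·cos(60°) = 25, so DJ = 5.
Step 2: By the inverse law of cosines on triangle JDM: cos(∠JDM) = (5² + 5² − 5²) / (2·5·5) = 25/50 = 0.5, so ∠JDM = 60°.

Therefore, the measure of angle ∠JDM = 60°.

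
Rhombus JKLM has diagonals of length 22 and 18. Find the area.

Area = (22 * 18) / 2 = 396 / 2 = 198

198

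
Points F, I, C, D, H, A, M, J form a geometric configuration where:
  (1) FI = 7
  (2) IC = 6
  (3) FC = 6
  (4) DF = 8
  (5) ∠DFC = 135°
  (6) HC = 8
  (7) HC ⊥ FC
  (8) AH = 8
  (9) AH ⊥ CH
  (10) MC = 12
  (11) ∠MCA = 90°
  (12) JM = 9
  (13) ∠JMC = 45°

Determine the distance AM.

Step 1: By the law of cosines on triangle CHA: CA² = 8² + 8² − 2·8·8·cos(90°) = 128, so CA = 8·√2.
Step 2: By the law of cosines on triangle ACM: AM² = (8·√2)² + 12² − 2·8·√2·12·cos(90°) = 272, so AM = 4·√17.

Therefore, the length of AM = 4·√17.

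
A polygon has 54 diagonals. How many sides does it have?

Using d = n(n - 3)/2, we solve 54 = n(n - 3)/2.
So n(n - 3) = 108.
Testing n = 12: 12 * 9 = 108 = 108. Correct.
The polygon has 12 sides.

12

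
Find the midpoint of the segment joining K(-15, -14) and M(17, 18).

The midpoint is the average of the coordinates:
x: (-15 + 17)/2 = 1
y: (-14 + 18)/2 = 2
Midpoint = (1, 2)

(1, 2)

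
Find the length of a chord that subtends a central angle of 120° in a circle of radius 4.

Chord = 2(4) sin(60°) = 4*sqrt(3)

4*sqrt(3)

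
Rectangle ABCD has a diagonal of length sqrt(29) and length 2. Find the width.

b = sqrt(d^2 - a^2) = sqrt(29 - 4) = sqrt(25) = 5

5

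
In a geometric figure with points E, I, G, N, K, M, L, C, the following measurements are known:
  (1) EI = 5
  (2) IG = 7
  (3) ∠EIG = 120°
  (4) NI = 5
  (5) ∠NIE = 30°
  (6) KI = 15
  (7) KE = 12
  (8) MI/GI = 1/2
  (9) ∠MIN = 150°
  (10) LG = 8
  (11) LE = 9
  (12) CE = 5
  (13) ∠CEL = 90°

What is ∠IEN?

Step 1: By the law of cosines on triangle EIN: EN² = 5² + 5² − 2·5·5·cos(30°) = 6.7, so EN ≈ 2.59.
Step 2: By the inverse law of cosines on triangle IEN: cos(∠IEN) = (5² + 2.59² − 5²) / (2·5·2.59) = 6.7/25.88 = 0.2588, so ∠IEN = 75°.

Therefore, the measure of angle ∠IEN = 75°.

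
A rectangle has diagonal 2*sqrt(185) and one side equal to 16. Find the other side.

Using the Pythagorean theorem: d^2 = a^2 + b^2
b^2 = d^2 - a^2
b^2 = 740 - 256
b^2 = 484
b = sqrt(484) = 22

22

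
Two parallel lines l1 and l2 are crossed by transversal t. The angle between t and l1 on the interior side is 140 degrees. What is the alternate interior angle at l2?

Alternate interior angles are equal: 140 degrees.

140 degrees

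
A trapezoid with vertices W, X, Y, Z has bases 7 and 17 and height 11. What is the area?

Area of a trapezoid = (base1 + base2) * height / 2
Area = (7 + 17) * 11 / 2
Area = 24 * 11 / 2
Area = 264 / 2
Area = 132

132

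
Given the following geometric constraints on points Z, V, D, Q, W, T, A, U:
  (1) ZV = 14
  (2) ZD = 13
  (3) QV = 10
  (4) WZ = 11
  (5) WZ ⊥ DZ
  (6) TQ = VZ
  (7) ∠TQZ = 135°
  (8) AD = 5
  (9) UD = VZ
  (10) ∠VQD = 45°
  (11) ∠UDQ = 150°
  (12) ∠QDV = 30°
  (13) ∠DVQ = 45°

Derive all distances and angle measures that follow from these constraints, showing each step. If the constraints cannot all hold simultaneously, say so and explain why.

These constraints are not satisfiable: (10), (12) and (13) are the three interior angles of triangle VQD, which must sum to 180°, but 45° + 30° + 45° = 120°. No planar figure meets all of them, so nothing further can be derived.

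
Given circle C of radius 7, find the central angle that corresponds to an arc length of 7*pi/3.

The full circumference is 2πr = 14*pi.
The arc is 7*pi/3 / 14*pi = 1/6 of the full circle.
So the central angle = 1/6 × 360° = 60°.

60°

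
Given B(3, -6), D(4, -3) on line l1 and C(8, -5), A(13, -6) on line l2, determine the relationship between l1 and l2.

Slope of line 1: m1 = (-3 - -6)/(4 - 3) = 3/1 = 3
Slope of line 2: m2 = (-6 - -5)/(13 - 8) = -1/5 = -1/5
For parallel lines we need equal slopes: 3 != -1/5.
For perpendicular lines we need m1*m2 = -1: (3)(-1/5) = -3/5 != -1.
Since neither condition holds, the lines are neither parallel nor perpendicular.

Neither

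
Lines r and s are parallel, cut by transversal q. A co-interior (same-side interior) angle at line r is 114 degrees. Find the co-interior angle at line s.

Co-interior angles sum to 180: 180 - 114 = 66 degrees.

66 degrees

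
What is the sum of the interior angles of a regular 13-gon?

The sum of interior angles of an n-sided polygon is (n - 2) * 180.
For n = 13: (13 - 2) * 180 = 11 * 180 = 1980 degrees.

1980 degrees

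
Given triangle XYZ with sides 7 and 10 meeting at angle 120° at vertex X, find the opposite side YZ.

Law of cosines: YZ^2 = 7^2 + 10^2 - 2(7)(10)cos(120°) = 219, so YZ = sqrt(219).

sqrt(219)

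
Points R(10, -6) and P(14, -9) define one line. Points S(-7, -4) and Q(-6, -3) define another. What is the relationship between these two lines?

Slope of line 1: m1 = (-9 - -6)/(14 - 10) = -3/4 = -3/4
Slope of line 2: m2 = (-3 - -4)/(-6 - -7) = 1/1 = 1
For parallel lines we need equal slopes: -3/4 != 1.
For perpendicular lines we need m1*m2 = -1: (-3/4)(1) = -3/4 != -1.
Since neither condition holds, the lines are neither parallel nor perpendicular.

Neither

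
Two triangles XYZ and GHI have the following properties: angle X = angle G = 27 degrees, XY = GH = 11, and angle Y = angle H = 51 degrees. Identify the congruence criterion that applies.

The given information provides:
angle X = angle G = 27 degrees, XY = GH = 11, and angle Y = angle H = 51 degrees
This matches the ASA congruence theorem.
Two pairs of corresponding angles and the included side are equal (Angle-Side-Angle).

ASA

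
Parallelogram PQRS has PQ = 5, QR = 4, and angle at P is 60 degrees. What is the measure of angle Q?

Opposite sides of a parallelogram are parallel, so consecutive angles form co-interior angles on a transversal.
Co-interior angles sum to 180°, giving angle Q = 180 - 60 = 120 degrees.

120 degrees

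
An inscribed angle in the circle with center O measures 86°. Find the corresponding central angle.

By the inscribed angle theorem, the central angle is twice the inscribed angle.
Central angle = 2 × 86° = 172°

172°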